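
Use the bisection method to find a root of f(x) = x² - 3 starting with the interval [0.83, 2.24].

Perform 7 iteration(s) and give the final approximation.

f(x) = x² - 3
Initial interval: [0.83, 2.24]

Iteration 1:
  c_1 = (0.830000 + 2.240000)/2 = 1.535000
  f(c_1) = f(1.535000) = -0.643775
  f(a) × f(c) ≥ 0, new interval: [1.535000, 2.240000]
Iteration 2:
  c_2 = (1.535000 + 2.240000)/2 = 1.887500
  f(c_2) = f(1.887500) = 0.562656
  f(a) × f(c) < 0, new interval: [1.535000, 1.887500]
Iteration 3:
  c_3 = (1.535000 + 1.887500)/2 = 1.711250
  f(c_3) = f(1.711250) = -0.071623
  f(a) × f(c) ≥ 0, new interval: [1.711250, 1.887500]
Iteration 4:
  c_4 = (1.711250 + 1.887500)/2 = 1.799375
  f(c_4) = f(1.799375) = 0.237750
  f(a) × f(c) < 0, new interval: [1.711250, 1.799375]
Iteration 5:
  c_5 = (1.711250 + 1.799375)/2 = 1.755313
  f(c_5) = f(1.755313) = 0.081122
  f(a) × f(c) < 0, new interval: [1.711250, 1.755313]
Iteration 6:
  c_6 = (1.711250 + 1.755313)/2 = 1.733281
  f(c_6) = f(1.733281) = 0.004264
  f(a) × f(c) < 0, new interval: [1.711250, 1.733281]
Iteration 7:
  c_7 = (1.711250 + 1.733281)/2 = 1.722266
  f(c_7) = f(1.722266) = -0.033801
  f(a) × f(c) ≥ 0, new interval: [1.722266, 1.733281]

After 7 iteration(s), the approximation is c_7 = 1.722266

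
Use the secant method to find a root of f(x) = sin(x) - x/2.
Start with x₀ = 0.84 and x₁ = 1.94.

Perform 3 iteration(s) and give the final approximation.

f(x) = sin(x) - x/2
x₀ = 0.84, x₁ = 1.94

Secant formula: x_{n+1} = x_n - f(x_n)(x_n - x_{n-1})/(f(x_n) - f(x_{n-1}))

Iteration 1:
  f(0.840000) = 0.324643
  f(1.940000) = -0.037385
  x_2 = 1.940000 - (-0.037385)×(1.940000 - 0.840000)/(-0.037385 - 0.324643)
       = 1.826408
Iteration 2:
  f(1.940000) = -0.037385
  f(1.826408) = 0.054305
  x_3 = 1.826408 - 0.054305×(1.826408 - 1.940000)/(0.054305 - (-0.037385))
       = 1.893685
Iteration 3:
  f(1.826408) = 0.054305
  f(1.893685) = 0.001480
  x_4 = 1.893685 - 0.001480×(1.893685 - 1.826408)/(0.001480 - 0.054305)
       = 1.895570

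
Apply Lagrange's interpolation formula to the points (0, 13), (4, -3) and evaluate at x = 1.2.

Lagrange interpolation formula:
P(x) = Σ yᵢ × Lᵢ(x)
where Lᵢ(x) = Π_{j≠i} (x - xⱼ)/(xᵢ - xⱼ)

L_0(1.2) = (1.2 - 4)/(0 - 4) = 0.700000
L_1(1.2) = (1.2 - 0)/(4 - 0) = 0.300000

P(1.2) = 13×L_0(1.2) + (-3)×L_1(1.2)
P(1.2) = 8.200000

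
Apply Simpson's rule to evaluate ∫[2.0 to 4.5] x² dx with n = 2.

f(x) = x²
a = 2.0, b = 4.5, n = 2
h = (b - a)/n = 1.250000

Simpson's rule: (h/3)[f(x₀) + 4f(x₁) + 2f(x₂) + ... + f(xₙ)]

x_0 = 2.0000, f(x_0) = 4.000000, coefficient = 1
x_1 = 3.2500, f(x_1) = 10.562500, coefficient = 4
x_2 = 4.5000, f(x_2) = 20.250000, coefficient = 1

I ≈ (1.250000/3) × 66.500000 = 27.708333
Exact value: 27.708333
Error: 0.000000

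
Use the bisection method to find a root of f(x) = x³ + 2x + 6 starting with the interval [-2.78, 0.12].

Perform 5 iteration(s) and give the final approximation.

f(x) = x³ + 2x + 6
Initial interval: [-2.78, 0.12]

Iteration 1:
  c_1 = (-2.780000 + 0.120000)/2 = -1.330000
  f(c_1) = f(-1.330000) = 0.987363
  f(a) × f(c) < 0, new interval: [-2.780000, -1.330000]
Iteration 2:
  c_2 = (-2.780000 + (-1.330000))/2 = -2.055000
  f(c_2) = f(-2.055000) = -6.788316
  f(a) × f(c) ≥ 0, new interval: [-2.055000, -1.330000]
Iteration 3:
  c_3 = (-2.055000 + (-1.330000))/2 = -1.692500
  f(c_3) = f(-1.692500) = -2.233261
  f(a) × f(c) ≥ 0, new interval: [-1.692500, -1.330000]
Iteration 4:
  c_4 = (-1.692500 + (-1.330000))/2 = -1.511250
  f(c_4) = f(-1.511250) = -0.474008
  f(a) × f(c) ≥ 0, new interval: [-1.511250, -1.330000]
Iteration 5:
  c_5 = (-1.511250 + (-1.330000))/2 = -1.420625
  f(c_5) = f(-1.420625) = 0.291680
  f(a) × f(c) < 0, new interval: [-1.511250, -1.420625]

After 5 iteration(s), the approximation is c_5 = -1.420625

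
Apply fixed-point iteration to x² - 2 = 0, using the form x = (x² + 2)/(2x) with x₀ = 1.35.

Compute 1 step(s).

Equation: x² - 2 = 0
Fixed-point form: x = (x² + 2)/(2x)
x₀ = 1.35

x_1 = g(1.350000) = 1.415741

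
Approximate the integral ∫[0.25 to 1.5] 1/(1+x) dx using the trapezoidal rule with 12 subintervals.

f(x) = 1/(1+x)
a = 0.25, b = 1.5, n = 12
h = (b - a)/n = 0.104167

Trapezoidal rule: (h/2)[f(x₀) + 2f(x₁) + 2f(x₂) + ... + f(xₙ)]

x_0 = 0.2500, f(x_0) = 0.800000, coefficient = 1
x_1 = 0.3542, f(x_1) = 0.738462, coefficient = 2
x_2 = 0.4583, f(x_2) = 0.685714, coefficient = 2
x_3 = 0.5625, f(x_3) = 0.640000, coefficient = 2
x_4 = 0.6667, f(x_4) = 0.600000, coefficient = 2
x_5 = 0.7708, f(x_5) = 0.564706, coefficient = 2
x_6 = 0.8750, f(x_6) = 0.533333, coefficient = 2
x_7 = 0.9792, f(x_7) = 0.505263, coefficient = 2
x_8 = 1.0833, f(x_8) = 0.480000, coefficient = 2
x_9 = 1.1875, f(x_9) = 0.457143, coefficient = 2
x_10 = 1.2917, f(x_10) = 0.436364, coefficient = 2
x_11 = 1.3958, f(x_11) = 0.417391, coefficient = 2
x_12 = 1.5000, f(x_12) = 0.400000, coefficient = 1

I ≈ (0.104167/2) × 13.316752 = 0.693581
Exact value: 0.693147
Error: 0.000434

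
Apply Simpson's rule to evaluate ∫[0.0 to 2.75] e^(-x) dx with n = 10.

f(x) = e^(-x)
a = 0.0, b = 2.75, n = 10
h = (b - a)/n = 0.275000

Simpson's rule: (h/3)[f(x₀) + 4f(x₁) + 2f(x₂) + ... + f(xₙ)]

x_0 = 0.0000, f(x_0) = 1.000000, coefficient = 1
x_1 = 0.2750, f(x_1) = 0.759572, coefficient = 4
x_2 = 0.5500, f(x_2) = 0.576950, coefficient = 2
x_3 = 0.8250, f(x_3) = 0.438235, coefficient = 4
x_4 = 1.1000, f(x_4) = 0.332871, coefficient = 2
x_5 = 1.3750, f(x_5) = 0.252840, coefficient = 4
x_6 = 1.6500, f(x_6) = 0.192050, coefficient = 2
x_7 = 1.9250, f(x_7) = 0.145876, coefficient = 4
x_8 = 2.2000, f(x_8) = 0.110803, coefficient = 2
x_9 = 2.4750, f(x_9) = 0.084163, coefficient = 4
x_10 = 2.7500, f(x_10) = 0.063928, coefficient = 1

I ≈ (0.275000/3) × 10.212018 = 0.936102
Exact value: 0.936072
Error: 0.000029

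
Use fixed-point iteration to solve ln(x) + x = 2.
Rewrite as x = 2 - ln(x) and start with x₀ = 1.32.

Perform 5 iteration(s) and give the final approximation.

Equation: ln(x) + x = 2
Fixed-point form: x = 2 - ln(x)
x₀ = 1.32

x_1 = g(1.320000) = 1.722368
x_2 = g(1.722368) = 1.456300
x_3 = g(1.456300) = 1.624101
x_4 = g(1.624101) = 1.515045
x_5 = g(1.515045) = 1.584555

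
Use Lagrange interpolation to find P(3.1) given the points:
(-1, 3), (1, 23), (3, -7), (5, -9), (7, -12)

Lagrange interpolation formula:
P(x) = Σ yᵢ × Lᵢ(x)
where Lᵢ(x) = Π_{j≠i} (x - xⱼ)/(xᵢ - xⱼ)

L_0(3.1) = (3.1 - 1)/(-1 - 1) × (3.1 - 3)/(-1 - 3) × (3.1 - 5)/(-1 - 5) × (3.1 - 7)/(-1 - 7) = 0.004052
L_1(3.1) = (3.1 - (-1))/(1 - (-1)) × (3.1 - 3)/(1 - 3) × (3.1 - 5)/(1 - 5) × (3.1 - 7)/(1 - 7) = -0.031647
L_2(3.1) = (3.1 - (-1))/(3 - (-1)) × (3.1 - 1)/(3 - 1) × (3.1 - 5)/(3 - 5) × (3.1 - 7)/(3 - 7) = 0.996877
L_3(3.1) = (3.1 - (-1))/(5 - (-1)) × (3.1 - 1)/(5 - 1) × (3.1 - 3)/(5 - 3) × (3.1 - 7)/(5 - 7) = 0.034978
L_4(3.1) = (3.1 - (-1))/(7 - (-1)) × (3.1 - 1)/(7 - 1) × (3.1 - 3)/(7 - 3) × (3.1 - 5)/(7 - 5) = -0.004260

P(3.1) = 3×L_0(3.1) + 23×L_1(3.1) + (-7)×L_2(3.1) + (-9)×L_3(3.1) + (-12)×L_4(3.1)
P(3.1) = -7.957538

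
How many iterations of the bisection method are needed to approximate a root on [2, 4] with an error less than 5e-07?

We need (b-a)/2^n ≤ 5e-07
(4 - 2)/2^n ≤ 5e-07
2/2^n ≤ 5e-07
2^n ≥ 4000000
n ≥ log₂(4000000) = 21.93
n ≥ 22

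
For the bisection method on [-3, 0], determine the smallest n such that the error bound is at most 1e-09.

We need (b-a)/2^n ≤ 1e-09
(0 - (-3))/2^n ≤ 1e-09
3/2^n ≤ 1e-09
2^n ≥ 3000000000
n ≥ log₂(3000000000) = 31.48
n ≥ 32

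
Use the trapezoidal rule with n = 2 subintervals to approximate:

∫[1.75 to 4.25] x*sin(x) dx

f(x) = x*sin(x)
a = 1.75, b = 4.25, n = 2
h = (b - a)/n = 1.250000

Trapezoidal rule: (h/2)[f(x₀) + 2f(x₁) + 2f(x₂) + ... + f(xₙ)]

x_0 = 1.7500, f(x_0) = 1.721975, coefficient = 1
x_1 = 3.0000, f(x_1) = 0.423360, coefficient = 2
x_2 = 4.2500, f(x_2) = -3.803705, coefficient = 1

I ≈ (1.250000/2) × -1.235009 = -0.771881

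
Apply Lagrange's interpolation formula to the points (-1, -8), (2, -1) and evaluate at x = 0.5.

Lagrange interpolation formula:
P(x) = Σ yᵢ × Lᵢ(x)
where Lᵢ(x) = Π_{j≠i} (x - xⱼ)/(xᵢ - xⱼ)

L_0(0.5) = (0.5 - 2)/(-1 - 2) = 0.500000
L_1(0.5) = (0.5 - (-1))/(2 - (-1)) = 0.500000

P(0.5) = (-8)×L_0(0.5) + (-1)×L_1(0.5)
P(0.5) = -4.500000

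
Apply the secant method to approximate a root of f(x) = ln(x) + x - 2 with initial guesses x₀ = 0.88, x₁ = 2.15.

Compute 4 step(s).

f(x) = ln(x) + x - 2
x₀ = 0.88, x₁ = 2.15

Secant formula: x_{n+1} = x_n - f(x_n)(x_n - x_{n-1})/(f(x_n) - f(x_{n-1}))

Iteration 1:
  f(0.880000) = -1.247833
  f(2.150000) = 0.915468
  x_2 = 2.150000 - 0.915468×(2.150000 - 0.880000)/(0.915468 - (-1.247833))
       = 1.612560
Iteration 2:
  f(2.150000) = 0.915468
  f(1.612560) = 0.090383
  x_3 = 1.612560 - 0.090383×(1.612560 - 2.150000)/(0.090383 - 0.915468)
       = 1.553687
Iteration 3:
  f(1.612560) = 0.090383
  f(1.553687) = -0.005683
  x_4 = 1.553687 - (-0.005683)×(1.553687 - 1.612560)/(-0.005683 - 0.090383)
       = 1.557169
Iteration 4:
  f(1.553687) = -0.005683
  f(1.557169) = 0.000039
  x_5 = 1.557169 - 0.000039×(1.557169 - 1.553687)/(0.000039 - (-0.005683))
       = 1.557146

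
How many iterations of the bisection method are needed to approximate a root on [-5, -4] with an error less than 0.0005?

We need (b-a)/2^n ≤ 0.0005
(-4 - (-5))/2^n ≤ 0.0005
1/2^n ≤ 0.0005
2^n ≥ 2000
n ≥ log₂(2000) = 10.97
n ≥ 11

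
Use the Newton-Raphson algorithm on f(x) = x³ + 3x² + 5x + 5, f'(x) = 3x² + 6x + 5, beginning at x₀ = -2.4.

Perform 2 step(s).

f(x) = x³ + 3x² + 5x + 5
f'(x) = 3x² + 6x + 5
x₀ = -2.4

Newton-Raphson formula: x_{n+1} = x_n - f(x_n)/f'(x_n)

Iteration 1:
  f(-2.400000) = -3.544000
  f'(-2.400000) = 7.880000
  x_1 = -2.400000 - (-3.544000)/7.880000 = -1.950254
Iteration 2:
  f(-1.950254) = -0.758570
  f'(-1.950254) = 4.708947
  x_2 = -1.950254 - (-0.758570)/4.708947 = -1.789163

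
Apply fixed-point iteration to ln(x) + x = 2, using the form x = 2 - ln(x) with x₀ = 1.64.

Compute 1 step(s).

Equation: ln(x) + x = 2
Fixed-point form: x = 2 - ln(x)
x₀ = 1.64

x_1 = g(1.640000) = 1.505304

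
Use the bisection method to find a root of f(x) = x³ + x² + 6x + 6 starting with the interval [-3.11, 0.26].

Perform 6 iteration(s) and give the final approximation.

f(x) = x³ + x² + 6x + 6
Initial interval: [-3.11, 0.26]

Iteration 1:
  c_1 = (-3.110000 + 0.260000)/2 = -1.425000
  f(c_1) = f(-1.425000) = -3.413016
  f(a) × f(c) ≥ 0, new interval: [-1.425000, 0.260000]
Iteration 2:
  c_2 = (-1.425000 + 0.260000)/2 = -0.582500
  f(c_2) = f(-0.582500) = 2.646660
  f(a) × f(c) < 0, new interval: [-1.425000, -0.582500]
Iteration 3:
  c_3 = (-1.425000 + (-0.582500))/2 = -1.003750
  f(c_3) = f(-1.003750) = -0.026278
  f(a) × f(c) ≥ 0, new interval: [-1.003750, -0.582500]
Iteration 4:
  c_4 = (-1.003750 + (-0.582500))/2 = -0.793125
  f(c_4) = f(-0.793125) = 1.371384
  f(a) × f(c) < 0, new interval: [-1.003750, -0.793125]
Iteration 5:
  c_5 = (-1.003750 + (-0.793125))/2 = -0.898437
  f(c_5) = f(-0.898437) = 0.691355
  f(a) × f(c) < 0, new interval: [-1.003750, -0.898437]
Iteration 6:
  c_6 = (-1.003750 + (-0.898437))/2 = -0.951094
  f(c_6) = f(-0.951094) = 0.337677
  f(a) × f(c) < 0, new interval: [-1.003750, -0.951094]

After 6 iteration(s), the approximation is c_6 = -0.951094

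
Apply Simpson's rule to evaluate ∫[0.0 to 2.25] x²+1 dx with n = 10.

f(x) = x²+1
a = 0.0, b = 2.25, n = 10
h = (b - a)/n = 0.225000

Simpson's rule: (h/3)[f(x₀) + 4f(x₁) + 2f(x₂) + ... + f(xₙ)]

x_0 = 0.0000, f(x_0) = 1.000000, coefficient = 1
x_1 = 0.2250, f(x_1) = 1.050625, coefficient = 4
x_2 = 0.4500, f(x_2) = 1.202500, coefficient = 2
x_3 = 0.6750, f(x_3) = 1.455625, coefficient = 4
x_4 = 0.9000, f(x_4) = 1.810000, coefficient = 2
x_5 = 1.1250, f(x_5) = 2.265625, coefficient = 4
x_6 = 1.3500, f(x_6) = 2.822500, coefficient = 2
x_7 = 1.5750, f(x_7) = 3.480625, coefficient = 4
x_8 = 1.8000, f(x_8) = 4.240000, coefficient = 2
x_9 = 2.0250, f(x_9) = 5.100625, coefficient = 4
x_10 = 2.2500, f(x_10) = 6.062500, coefficient = 1

I ≈ (0.225000/3) × 80.625000 = 6.046875
Exact value: 6.046875
Error: 0.000000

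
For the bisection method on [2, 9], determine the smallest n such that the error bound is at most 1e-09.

We need (b-a)/2^n ≤ 1e-09
(9 - 2)/2^n ≤ 1e-09
7/2^n ≤ 1e-09
2^n ≥ 7000000000
n ≥ log₂(7000000000) = 32.70
n ≥ 33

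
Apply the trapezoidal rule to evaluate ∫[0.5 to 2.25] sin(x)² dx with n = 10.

f(x) = sin(x)²
a = 0.5, b = 2.25, n = 10
h = (b - a)/n = 0.175000

Trapezoidal rule: (h/2)[f(x₀) + 2f(x₁) + 2f(x₂) + ... + f(xₙ)]

x_0 = 0.5000, f(x_0) = 0.229849, coefficient = 1
x_1 = 0.6750, f(x_1) = 0.390497, coefficient = 2
x_2 = 0.8500, f(x_2) = 0.564422, coefficient = 2
x_3 = 1.0250, f(x_3) = 0.730536, coefficient = 2
x_4 = 1.2000, f(x_4) = 0.868697, coefficient = 2
x_5 = 1.3750, f(x_5) = 0.962151, coefficient = 2
x_6 = 1.5500, f(x_6) = 0.999568, coefficient = 2
x_7 = 1.7250, f(x_7) = 0.976409, coefficient = 2
x_8 = 1.9000, f(x_8) = 0.895484, coefficient = 2
x_9 = 2.0750, f(x_9) = 0.766604, coefficient = 2
x_10 = 2.2500, f(x_10) = 0.605398, coefficient = 1

I ≈ (0.175000/2) × 15.143983 = 1.325099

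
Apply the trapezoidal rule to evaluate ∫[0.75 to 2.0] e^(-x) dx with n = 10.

f(x) = e^(-x)
a = 0.75, b = 2.0, n = 10
h = (b - a)/n = 0.125000

Trapezoidal rule: (h/2)[f(x₀) + 2f(x₁) + 2f(x₂) + ... + f(xₙ)]

x_0 = 0.7500, f(x_0) = 0.472367, coefficient = 1
x_1 = 0.8750, f(x_1) = 0.416862, coefficient = 2
x_2 = 1.0000, f(x_2) = 0.367879, coefficient = 2
x_3 = 1.1250, f(x_3) = 0.324652, coefficient = 2
x_4 = 1.2500, f(x_4) = 0.286505, coefficient = 2
x_5 = 1.3750, f(x_5) = 0.252840, coefficient = 2
x_6 = 1.5000, f(x_6) = 0.223130, coefficient = 2
x_7 = 1.6250, f(x_7) = 0.196912, coefficient = 2
x_8 = 1.7500, f(x_8) = 0.173774, coefficient = 2
x_9 = 1.8750, f(x_9) = 0.153355, coefficient = 2
x_10 = 2.0000, f(x_10) = 0.135335, coefficient = 1

I ≈ (0.125000/2) × 5.399520 = 0.337470
Exact value: 0.337031
Error: 0.000439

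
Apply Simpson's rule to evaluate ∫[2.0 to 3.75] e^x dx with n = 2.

f(x) = e^x
a = 2.0, b = 3.75, n = 2
h = (b - a)/n = 0.875000

Simpson's rule: (h/3)[f(x₀) + 4f(x₁) + 2f(x₂) + ... + f(xₙ)]

x_0 = 2.0000, f(x_0) = 7.389056, coefficient = 1
x_1 = 2.8750, f(x_1) = 17.725424, coefficient = 4
x_2 = 3.7500, f(x_2) = 42.521082, coefficient = 1

I ≈ (0.875000/3) × 120.811835 = 35.236785
Exact value: 35.132026
Error: 0.104759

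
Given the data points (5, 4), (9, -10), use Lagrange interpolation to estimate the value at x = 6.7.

Lagrange interpolation formula:
P(x) = Σ yᵢ × Lᵢ(x)
where Lᵢ(x) = Π_{j≠i} (x - xⱼ)/(xᵢ - xⱼ)

L_0(6.7) = (6.7 - 9)/(5 - 9) = 0.575000
L_1(6.7) = (6.7 - 5)/(9 - 5) = 0.425000

P(6.7) = 4×L_0(6.7) + (-10)×L_1(6.7)
P(6.7) = -1.950000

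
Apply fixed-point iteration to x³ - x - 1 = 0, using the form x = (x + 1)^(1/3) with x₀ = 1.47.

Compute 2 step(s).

Equation: x³ - x - 1 = 0
Fixed-point form: x = (x + 1)^(1/3)
x₀ = 1.47

x_1 = g(1.470000) = 1.351758
x_2 = g(1.351758) = 1.329834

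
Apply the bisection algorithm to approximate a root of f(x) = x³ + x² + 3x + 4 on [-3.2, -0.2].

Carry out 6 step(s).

f(x) = x³ + x² + 3x + 4
Initial interval: [-3.2, -0.2]

Iteration 1:
  c_1 = (-3.200000 + (-0.200000))/2 = -1.700000
  f(c_1) = f(-1.700000) = -3.123000
  f(a) × f(c) ≥ 0, new interval: [-1.700000, -0.200000]
Iteration 2:
  c_2 = (-1.700000 + (-0.200000))/2 = -0.950000
  f(c_2) = f(-0.950000) = 1.195125
  f(a) × f(c) < 0, new interval: [-1.700000, -0.950000]
Iteration 3:
  c_3 = (-1.700000 + (-0.950000))/2 = -1.325000
  f(c_3) = f(-1.325000) = -0.545578
  f(a) × f(c) ≥ 0, new interval: [-1.325000, -0.950000]
Iteration 4:
  c_4 = (-1.325000 + (-0.950000))/2 = -1.137500
  f(c_4) = f(-1.137500) = 0.409588
  f(a) × f(c) < 0, new interval: [-1.325000, -1.137500]
Iteration 5:
  c_5 = (-1.325000 + (-1.137500))/2 = -1.231250
  f(c_5) = f(-1.231250) = -0.044320
  f(a) × f(c) ≥ 0, new interval: [-1.231250, -1.137500]
Iteration 6:
  c_6 = (-1.231250 + (-1.137500))/2 = -1.184375
  f(c_6) = f(-1.184375) = 0.188244
  f(a) × f(c) < 0, new interval: [-1.231250, -1.184375]

After 6 iteration(s), the approximation is c_6 = -1.184375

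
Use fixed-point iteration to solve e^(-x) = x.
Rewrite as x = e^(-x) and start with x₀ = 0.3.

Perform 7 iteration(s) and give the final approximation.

Equation: e^(-x) = x
Fixed-point form: x = e^(-x)
x₀ = 0.3

x_1 = g(0.300000) = 0.740818
x_2 = g(0.740818) = 0.476724
x_3 = g(0.476724) = 0.620814
x_4 = g(0.620814) = 0.537507
x_5 = g(0.537507) = 0.584203
x_6 = g(0.584203) = 0.557550
x_7 = g(0.557550) = 0.572610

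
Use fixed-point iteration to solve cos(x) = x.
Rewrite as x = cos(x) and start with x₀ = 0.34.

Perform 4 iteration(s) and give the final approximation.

Equation: cos(x) = x
Fixed-point form: x = cos(x)
x₀ = 0.34

x_1 = g(0.340000) = 0.942755
x_2 = g(0.942755) = 0.587561
x_3 = g(0.587561) = 0.832295
x_4 = g(0.832295) = 0.673180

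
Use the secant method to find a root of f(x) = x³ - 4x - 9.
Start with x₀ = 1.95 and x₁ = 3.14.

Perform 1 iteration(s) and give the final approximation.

f(x) = x³ - 4x - 9
x₀ = 1.95, x₁ = 3.14

Secant formula: x_{n+1} = x_n - f(x_n)(x_n - x_{n-1})/(f(x_n) - f(x_{n-1}))

Iteration 1:
  f(1.950000) = -9.385125
  f(3.140000) = 9.399144
  x_2 = 3.140000 - 9.399144×(3.140000 - 1.950000)/(9.399144 - (-9.385125))
       = 2.544556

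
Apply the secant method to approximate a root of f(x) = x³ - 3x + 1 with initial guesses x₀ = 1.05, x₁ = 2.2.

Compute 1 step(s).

f(x) = x³ - 3x + 1
x₀ = 1.05, x₁ = 2.2

Secant formula: x_{n+1} = x_n - f(x_n)(x_n - x_{n-1})/(f(x_n) - f(x_{n-1}))

Iteration 1:
  f(1.050000) = -0.992375
  f(2.200000) = 5.048000
  x_2 = 2.200000 - 5.048000×(2.200000 - 1.050000)/(5.048000 - (-0.992375))
       = 1.238934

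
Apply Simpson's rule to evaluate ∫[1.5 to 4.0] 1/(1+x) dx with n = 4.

f(x) = 1/(1+x)
a = 1.5, b = 4.0, n = 4
h = (b - a)/n = 0.625000

Simpson's rule: (h/3)[f(x₀) + 4f(x₁) + 2f(x₂) + ... + f(xₙ)]

x_0 = 1.5000, f(x_0) = 0.400000, coefficient = 1
x_1 = 2.1250, f(x_1) = 0.320000, coefficient = 4
x_2 = 2.7500, f(x_2) = 0.266667, coefficient = 2
x_3 = 3.3750, f(x_3) = 0.228571, coefficient = 4
x_4 = 4.0000, f(x_4) = 0.200000, coefficient = 1

I ≈ (0.625000/3) × 3.327619 = 0.693254
Exact value: 0.693147
Error: 0.000107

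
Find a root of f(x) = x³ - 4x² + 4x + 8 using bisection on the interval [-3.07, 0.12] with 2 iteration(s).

f(x) = x³ - 4x² + 4x + 8
Initial interval: [-3.07, 0.12]

Iteration 1:
  c_1 = (-3.070000 + 0.120000)/2 = -1.475000
  f(c_1) = f(-1.475000) = -9.811547
  f(a) × f(c) ≥ 0, new interval: [-1.475000, 0.120000]
Iteration 2:
  c_2 = (-1.475000 + 0.120000)/2 = -0.677500
  f(c_2) = f(-0.677500) = 3.142998
  f(a) × f(c) < 0, new interval: [-1.475000, -0.677500]

After 2 iteration(s), the approximation is c_2 = -0.677500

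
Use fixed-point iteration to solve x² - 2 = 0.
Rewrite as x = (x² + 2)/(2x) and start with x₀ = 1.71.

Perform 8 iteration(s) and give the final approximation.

Equation: x² - 2 = 0
Fixed-point form: x = (x² + 2)/(2x)
x₀ = 1.71

x_1 = g(1.710000) = 1.439795
x_2 = g(1.439795) = 1.414441
x_3 = g(1.414441) = 1.414214
x_4 = g(1.414214) = 1.414214
x_5 = g(1.414214) = 1.414214
x_6 = g(1.414214) = 1.414214
x_7 = g(1.414214) = 1.414214
x_8 = g(1.414214) = 1.414214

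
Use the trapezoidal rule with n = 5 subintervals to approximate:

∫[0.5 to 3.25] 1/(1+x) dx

f(x) = 1/(1+x)
a = 0.5, b = 3.25, n = 5
h = (b - a)/n = 0.550000

Trapezoidal rule: (h/2)[f(x₀) + 2f(x₁) + 2f(x₂) + ... + f(xₙ)]

x_0 = 0.5000, f(x_0) = 0.666667, coefficient = 1
x_1 = 1.0500, f(x_1) = 0.487805, coefficient = 2
x_2 = 1.6000, f(x_2) = 0.384615, coefficient = 2
x_3 = 2.1500, f(x_3) = 0.317460, coefficient = 2
x_4 = 2.7000, f(x_4) = 0.270270, coefficient = 2
x_5 = 3.2500, f(x_5) = 0.235294, coefficient = 1

I ≈ (0.550000/2) × 3.822262 = 1.051122
Exact value: 1.041454
Error: 0.009668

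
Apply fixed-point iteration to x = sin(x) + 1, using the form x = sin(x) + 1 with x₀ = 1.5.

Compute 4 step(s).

Equation: x = sin(x) + 1
Fixed-point form: x = sin(x) + 1
x₀ = 1.5

x_1 = g(1.500000) = 1.997495
x_2 = g(1.997495) = 1.910337
x_3 = g(1.910337) = 1.942908
x_4 = g(1.942908) = 1.931562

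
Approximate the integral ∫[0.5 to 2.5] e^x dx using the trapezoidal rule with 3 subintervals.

f(x) = e^x
a = 0.5, b = 2.5, n = 3
h = (b - a)/n = 0.666667

Trapezoidal rule: (h/2)[f(x₀) + 2f(x₁) + 2f(x₂) + ... + f(xₙ)]

x_0 = 0.5000, f(x_0) = 1.648721, coefficient = 1
x_1 = 1.1667, f(x_1) = 3.211271, coefficient = 2
x_2 = 1.8333, f(x_2) = 6.254701, coefficient = 2
x_3 = 2.5000, f(x_3) = 12.182494, coefficient = 1

I ≈ (0.666667/2) × 32.763158 = 10.921053
Exact value: 10.533773
Error: 0.387280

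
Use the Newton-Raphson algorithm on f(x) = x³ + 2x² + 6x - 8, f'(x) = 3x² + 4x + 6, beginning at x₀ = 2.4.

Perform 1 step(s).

f(x) = x³ + 2x² + 6x - 8
f'(x) = 3x² + 4x + 6
x₀ = 2.4

Newton-Raphson formula: x_{n+1} = x_n - f(x_n)/f'(x_n)

Iteration 1:
  f(2.400000) = 31.744000
  f'(2.400000) = 32.880000
  x_1 = 2.400000 - 31.744000/32.880000 = 1.434550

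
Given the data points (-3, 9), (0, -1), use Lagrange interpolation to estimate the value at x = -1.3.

Lagrange interpolation formula:
P(x) = Σ yᵢ × Lᵢ(x)
where Lᵢ(x) = Π_{j≠i} (x - xⱼ)/(xᵢ - xⱼ)

L_0(-1.3) = (-1.3 - 0)/(-3 - 0) = 0.433333
L_1(-1.3) = (-1.3 - (-3))/(0 - (-3)) = 0.566667

P(-1.3) = 9×L_0(-1.3) + (-1)×L_1(-1.3)
P(-1.3) = 3.333333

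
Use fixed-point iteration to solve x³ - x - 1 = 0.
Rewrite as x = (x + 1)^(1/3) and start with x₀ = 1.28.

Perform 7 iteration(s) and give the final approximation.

Equation: x³ - x - 1 = 0
Fixed-point form: x = (x + 1)^(1/3)
x₀ = 1.28

x_1 = g(1.280000) = 1.316169
x_2 = g(1.316169) = 1.323092
x_3 = g(1.323092) = 1.324409
x_4 = g(1.324409) = 1.324659
x_5 = g(1.324659) = 1.324707
x_6 = g(1.324707) = 1.324716
x_7 = g(1.324716) = 1.324718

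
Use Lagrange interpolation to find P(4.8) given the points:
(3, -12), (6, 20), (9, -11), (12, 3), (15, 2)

Lagrange interpolation formula:
P(x) = Σ yᵢ × Lᵢ(x)
where Lᵢ(x) = Π_{j≠i} (x - xⱼ)/(xᵢ - xⱼ)

L_0(4.8) = (4.8 - 6)/(3 - 6) × (4.8 - 9)/(3 - 9) × (4.8 - 12)/(3 - 12) × (4.8 - 15)/(3 - 15) = 0.190400
L_1(4.8) = (4.8 - 3)/(6 - 3) × (4.8 - 9)/(6 - 9) × (4.8 - 12)/(6 - 12) × (4.8 - 15)/(6 - 15) = 1.142400
L_2(4.8) = (4.8 - 3)/(9 - 3) × (4.8 - 6)/(9 - 6) × (4.8 - 12)/(9 - 12) × (4.8 - 15)/(9 - 15) = -0.489600
L_3(4.8) = (4.8 - 3)/(12 - 3) × (4.8 - 6)/(12 - 6) × (4.8 - 9)/(12 - 9) × (4.8 - 15)/(12 - 15) = 0.190400
L_4(4.8) = (4.8 - 3)/(15 - 3) × (4.8 - 6)/(15 - 6) × (4.8 - 9)/(15 - 9) × (4.8 - 12)/(15 - 12) = -0.033600

P(4.8) = (-12)×L_0(4.8) + 20×L_1(4.8) + (-11)×L_2(4.8) + 3×L_3(4.8) + 2×L_4(4.8)
P(4.8) = 26.452800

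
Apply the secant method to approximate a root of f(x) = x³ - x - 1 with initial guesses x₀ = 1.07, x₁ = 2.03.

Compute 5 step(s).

f(x) = x³ - x - 1
x₀ = 1.07, x₁ = 2.03

Secant formula: x_{n+1} = x_n - f(x_n)(x_n - x_{n-1})/(f(x_n) - f(x_{n-1}))

Iteration 1:
  f(1.070000) = -0.844957
  f(2.030000) = 5.335427
  x_2 = 2.030000 - 5.335427×(2.030000 - 1.070000)/(5.335427 - (-0.844957))
       = 1.201247
Iteration 2:
  f(2.030000) = 5.335427
  f(1.201247) = -0.467853
  x_3 = 1.201247 - (-0.467853)×(1.201247 - 2.030000)/(-0.467853 - 5.335427)
       = 1.268060
Iteration 3:
  f(1.201247) = -0.467853
  f(1.268060) = -0.229048
  x_4 = 1.268060 - (-0.229048)×(1.268060 - 1.201247)/(-0.229048 - (-0.467853))
       = 1.332144
Iteration 4:
  f(1.268060) = -0.229048
  f(1.332144) = 0.031888
  x_5 = 1.332144 - 0.031888×(1.332144 - 1.268060)/(0.031888 - (-0.229048))
       = 1.324312
Iteration 5:
  f(1.332144) = 0.031888
  f(1.324312) = -0.001729
  x_6 = 1.324312 - (-0.001729)×(1.324312 - 1.332144)/(-0.001729 - 0.031888)
       = 1.324715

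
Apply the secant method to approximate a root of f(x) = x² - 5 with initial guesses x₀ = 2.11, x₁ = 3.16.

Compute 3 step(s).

f(x) = x² - 5
x₀ = 2.11, x₁ = 3.16

Secant formula: x_{n+1} = x_n - f(x_n)(x_n - x_{n-1})/(f(x_n) - f(x_{n-1}))

Iteration 1:
  f(2.110000) = -0.547900
  f(3.160000) = 4.985600
  x_2 = 3.160000 - 4.985600×(3.160000 - 2.110000)/(4.985600 - (-0.547900))
       = 2.213966
Iteration 2:
  f(3.160000) = 4.985600
  f(2.213966) = -0.098355
  x_3 = 2.213966 - (-0.098355)×(2.213966 - 3.160000)/(-0.098355 - 4.985600)
       = 2.232268
Iteration 3:
  f(2.213966) = -0.098355
  f(2.232268) = -0.016980
  x_4 = 2.232268 - (-0.016980)×(2.232268 - 2.213966)/(-0.016980 - (-0.098355))
       = 2.236087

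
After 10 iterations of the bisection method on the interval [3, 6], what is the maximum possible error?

Bisection error bound: |error| ≤ (b-a)/2^n
|error| ≤ (6 - 3)/2^10 = 3/2^10
|error| ≤ 0.0029296875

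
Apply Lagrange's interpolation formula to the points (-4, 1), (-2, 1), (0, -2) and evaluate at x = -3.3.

Lagrange interpolation formula:
P(x) = Σ yᵢ × Lᵢ(x)
where Lᵢ(x) = Π_{j≠i} (x - xⱼ)/(xᵢ - xⱼ)

L_0(-3.3) = (-3.3 - (-2))/(-4 - (-2)) × (-3.3 - 0)/(-4 - 0) = 0.536250
L_1(-3.3) = (-3.3 - (-4))/(-2 - (-4)) × (-3.3 - 0)/(-2 - 0) = 0.577500
L_2(-3.3) = (-3.3 - (-4))/(0 - (-4)) × (-3.3 - (-2))/(0 - (-2)) = -0.113750

P(-3.3) = 1×L_0(-3.3) + 1×L_1(-3.3) + (-2)×L_2(-3.3)
P(-3.3) = 1.341250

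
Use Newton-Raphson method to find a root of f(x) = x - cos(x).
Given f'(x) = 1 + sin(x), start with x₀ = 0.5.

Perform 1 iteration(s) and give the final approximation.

f(x) = x - cos(x)
f'(x) = 1 + sin(x)
x₀ = 0.5

Newton-Raphson formula: x_{n+1} = x_n - f(x_n)/f'(x_n)

Iteration 1:
  f(0.500000) = -0.377583
  f'(0.500000) = 1.479426
  x_1 = 0.500000 - (-0.377583)/1.479426 = 0.755222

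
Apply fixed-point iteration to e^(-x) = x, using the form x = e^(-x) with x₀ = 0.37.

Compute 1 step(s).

Equation: e^(-x) = x
Fixed-point form: x = e^(-x)
x₀ = 0.37

x_1 = g(0.370000) = 0.690734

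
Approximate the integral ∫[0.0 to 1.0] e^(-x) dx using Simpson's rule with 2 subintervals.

f(x) = e^(-x)
a = 0.0, b = 1.0, n = 2
h = (b - a)/n = 0.500000

Simpson's rule: (h/3)[f(x₀) + 4f(x₁) + 2f(x₂) + ... + f(xₙ)]

x_0 = 0.0000, f(x_0) = 1.000000, coefficient = 1
x_1 = 0.5000, f(x_1) = 0.606531, coefficient = 4
x_2 = 1.0000, f(x_2) = 0.367879, coefficient = 1

I ≈ (0.500000/3) × 3.794002 = 0.632334
Exact value: 0.632121
Error: 0.000213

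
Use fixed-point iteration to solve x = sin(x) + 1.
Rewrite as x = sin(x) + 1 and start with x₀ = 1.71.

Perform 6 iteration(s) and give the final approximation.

Equation: x = sin(x) + 1
Fixed-point form: x = sin(x) + 1
x₀ = 1.71

x_1 = g(1.710000) = 1.990327
x_2 = g(1.990327) = 1.913280
x_3 = g(1.913280) = 1.941923
x_4 = g(1.941923) = 1.931919
x_5 = g(1.931919) = 1.935501
x_6 = g(1.935501) = 1.934229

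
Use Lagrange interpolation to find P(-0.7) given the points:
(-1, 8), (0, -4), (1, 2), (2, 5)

Lagrange interpolation formula:
P(x) = Σ yᵢ × Lᵢ(x)
where Lᵢ(x) = Π_{j≠i} (x - xⱼ)/(xᵢ - xⱼ)

L_0(-0.7) = (-0.7 - 0)/(-1 - 0) × (-0.7 - 1)/(-1 - 1) × (-0.7 - 2)/(-1 - 2) = 0.535500
L_1(-0.7) = (-0.7 - (-1))/(0 - (-1)) × (-0.7 - 1)/(0 - 1) × (-0.7 - 2)/(0 - 2) = 0.688500
L_2(-0.7) = (-0.7 - (-1))/(1 - (-1)) × (-0.7 - 0)/(1 - 0) × (-0.7 - 2)/(1 - 2) = -0.283500
L_3(-0.7) = (-0.7 - (-1))/(2 - (-1)) × (-0.7 - 0)/(2 - 0) × (-0.7 - 1)/(2 - 1) = 0.059500

P(-0.7) = 8×L_0(-0.7) + (-4)×L_1(-0.7) + 2×L_2(-0.7) + 5×L_3(-0.7)
P(-0.7) = 1.260500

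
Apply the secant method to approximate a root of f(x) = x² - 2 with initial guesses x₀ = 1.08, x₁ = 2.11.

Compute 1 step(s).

f(x) = x² - 2
x₀ = 1.08, x₁ = 2.11

Secant formula: x_{n+1} = x_n - f(x_n)(x_n - x_{n-1})/(f(x_n) - f(x_{n-1}))

Iteration 1:
  f(1.080000) = -0.833600
  f(2.110000) = 2.452100
  x_2 = 2.110000 - 2.452100×(2.110000 - 1.080000)/(2.452100 - (-0.833600))
       = 1.341317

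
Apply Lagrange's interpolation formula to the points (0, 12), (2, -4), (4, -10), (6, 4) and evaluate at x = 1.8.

Lagrange interpolation formula:
P(x) = Σ yᵢ × Lᵢ(x)
where Lᵢ(x) = Π_{j≠i} (x - xⱼ)/(xᵢ - xⱼ)

L_0(1.8) = (1.8 - 2)/(0 - 2) × (1.8 - 4)/(0 - 4) × (1.8 - 6)/(0 - 6) = 0.038500
L_1(1.8) = (1.8 - 0)/(2 - 0) × (1.8 - 4)/(2 - 4) × (1.8 - 6)/(2 - 6) = 1.039500
L_2(1.8) = (1.8 - 0)/(4 - 0) × (1.8 - 2)/(4 - 2) × (1.8 - 6)/(4 - 6) = -0.094500
L_3(1.8) = (1.8 - 0)/(6 - 0) × (1.8 - 2)/(6 - 2) × (1.8 - 4)/(6 - 4) = 0.016500

P(1.8) = 12×L_0(1.8) + (-4)×L_1(1.8) + (-10)×L_2(1.8) + 4×L_3(1.8)
P(1.8) = -2.685000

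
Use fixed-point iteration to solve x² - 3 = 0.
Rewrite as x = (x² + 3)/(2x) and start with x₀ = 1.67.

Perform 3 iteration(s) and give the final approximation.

Equation: x² - 3 = 0
Fixed-point form: x = (x² + 3)/(2x)
x₀ = 1.67

x_1 = g(1.670000) = 1.733204
x_2 = g(1.733204) = 1.732051
x_3 = g(1.732051) = 1.732051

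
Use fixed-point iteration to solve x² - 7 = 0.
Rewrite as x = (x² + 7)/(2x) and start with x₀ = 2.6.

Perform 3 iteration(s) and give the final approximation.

Equation: x² - 7 = 0
Fixed-point form: x = (x² + 7)/(2x)
x₀ = 2.6

x_1 = g(2.600000) = 2.646154
x_2 = g(2.646154) = 2.645751
x_3 = g(2.645751) = 2.645751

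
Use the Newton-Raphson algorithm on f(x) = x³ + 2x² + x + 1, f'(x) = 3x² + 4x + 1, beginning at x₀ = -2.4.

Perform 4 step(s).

f(x) = x³ + 2x² + x + 1
f'(x) = 3x² + 4x + 1
x₀ = -2.4

Newton-Raphson formula: x_{n+1} = x_n - f(x_n)/f'(x_n)

Iteration 1:
  f(-2.400000) = -3.704000
  f'(-2.400000) = 8.680000
  x_1 = -2.400000 - (-3.704000)/8.680000 = -1.973272
Iteration 2:
  f(-1.973272) = -0.869198
  f'(-1.973272) = 4.788318
  x_2 = -1.973272 - (-0.869198)/4.788318 = -1.791747
Iteration 3:
  f(-1.791747) = -0.123181
  f'(-1.791747) = 3.464085
  x_3 = -1.791747 - (-0.123181)/3.464085 = -1.756188
Iteration 4:
  f(-1.756188) = -0.004223
  f'(-1.756188) = 3.227835
  x_4 = -1.756188 - (-0.004223)/3.227835 = -1.754879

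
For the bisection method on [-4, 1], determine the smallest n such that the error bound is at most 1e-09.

We need (b-a)/2^n ≤ 1e-09
(1 - (-4))/2^n ≤ 1e-09
5/2^n ≤ 1e-09
2^n ≥ 5000000000
n ≥ log₂(5000000000) = 32.22
n ≥ 33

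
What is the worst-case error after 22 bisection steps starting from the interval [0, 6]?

Bisection error bound: |error| ≤ (b-a)/2^n
|error| ≤ (6 - 0)/2^22 = 6/2^22
|error| ≤ 0.0000014305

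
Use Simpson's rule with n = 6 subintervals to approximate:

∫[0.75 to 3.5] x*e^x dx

f(x) = x*e^x
a = 0.75, b = 3.5, n = 6
h = (b - a)/n = 0.458333

Simpson's rule: (h/3)[f(x₀) + 4f(x₁) + 2f(x₂) + ... + f(xₙ)]

x_0 = 0.7500, f(x_0) = 1.587750, coefficient = 1
x_1 = 1.2083, f(x_1) = 4.045379, coefficient = 4
x_2 = 1.6667, f(x_2) = 8.824150, coefficient = 2
x_3 = 2.1250, f(x_3) = 17.792407, coefficient = 4
x_4 = 2.5833, f(x_4) = 34.206439, coefficient = 2
x_5 = 3.0417, f(x_5) = 63.692848, coefficient = 4
x_6 = 3.5000, f(x_6) = 115.904082, coefficient = 1

I ≈ (0.458333/3) × 545.675547 = 83.367097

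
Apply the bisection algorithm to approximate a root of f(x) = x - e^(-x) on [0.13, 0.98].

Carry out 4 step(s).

f(x) = x - e^(-x)
Initial interval: [0.13, 0.98]

Iteration 1:
  c_1 = (0.130000 + 0.980000)/2 = 0.555000
  f(c_1) = f(0.555000) = -0.019072
  f(a) × f(c) ≥ 0, new interval: [0.555000, 0.980000]
Iteration 2:
  c_2 = (0.555000 + 0.980000)/2 = 0.767500
  f(c_2) = f(0.767500) = 0.303328
  f(a) × f(c) < 0, new interval: [0.555000, 0.767500]
Iteration 3:
  c_3 = (0.555000 + 0.767500)/2 = 0.661250
  f(c_3) = f(0.661250) = 0.145044
  f(a) × f(c) < 0, new interval: [0.555000, 0.661250]
Iteration 4:
  c_4 = (0.555000 + 0.661250)/2 = 0.608125
  f(c_4) = f(0.608125) = 0.063754
  f(a) × f(c) < 0, new interval: [0.555000, 0.608125]

After 4 iteration(s), the approximation is c_4 = 0.608125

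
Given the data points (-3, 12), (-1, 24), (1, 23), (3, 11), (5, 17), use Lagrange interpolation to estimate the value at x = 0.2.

Lagrange interpolation formula:
P(x) = Σ yᵢ × Lᵢ(x)
where Lᵢ(x) = Π_{j≠i} (x - xⱼ)/(xᵢ - xⱼ)

L_0(0.2) = (0.2 - (-1))/(-3 - (-1)) × (0.2 - 1)/(-3 - 1) × (0.2 - 3)/(-3 - 3) × (0.2 - 5)/(-3 - 5) = -0.033600
L_1(0.2) = (0.2 - (-3))/(-1 - (-3)) × (0.2 - 1)/(-1 - 1) × (0.2 - 3)/(-1 - 3) × (0.2 - 5)/(-1 - 5) = 0.358400
L_2(0.2) = (0.2 - (-3))/(1 - (-3)) × (0.2 - (-1))/(1 - (-1)) × (0.2 - 3)/(1 - 3) × (0.2 - 5)/(1 - 5) = 0.806400
L_3(0.2) = (0.2 - (-3))/(3 - (-3)) × (0.2 - (-1))/(3 - (-1)) × (0.2 - 1)/(3 - 1) × (0.2 - 5)/(3 - 5) = -0.153600
L_4(0.2) = (0.2 - (-3))/(5 - (-3)) × (0.2 - (-1))/(5 - (-1)) × (0.2 - 1)/(5 - 1) × (0.2 - 3)/(5 - 3) = 0.022400

P(0.2) = 12×L_0(0.2) + 24×L_1(0.2) + 23×L_2(0.2) + 11×L_3(0.2) + 17×L_4(0.2)
P(0.2) = 25.436800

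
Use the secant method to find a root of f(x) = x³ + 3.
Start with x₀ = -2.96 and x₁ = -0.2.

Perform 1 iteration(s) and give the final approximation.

f(x) = x³ + 3
x₀ = -2.96, x₁ = -0.2

Secant formula: x_{n+1} = x_n - f(x_n)(x_n - x_{n-1})/(f(x_n) - f(x_{n-1}))

Iteration 1:
  f(-2.960000) = -22.934336
  f(-0.200000) = 2.992000
  x_2 = -0.200000 - 2.992000×(-0.200000 - (-2.960000))/(2.992000 - (-22.934336))
       = -0.518515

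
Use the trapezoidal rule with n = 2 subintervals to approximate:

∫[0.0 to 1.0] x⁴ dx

f(x) = x⁴
a = 0.0, b = 1.0, n = 2
h = (b - a)/n = 0.500000

Trapezoidal rule: (h/2)[f(x₀) + 2f(x₁) + 2f(x₂) + ... + f(xₙ)]

x_0 = 0.0000, f(x_0) = 0.000000, coefficient = 1
x_1 = 0.5000, f(x_1) = 0.062500, coefficient = 2
x_2 = 1.0000, f(x_2) = 1.000000, coefficient = 1

I ≈ (0.500000/2) × 1.125000 = 0.281250
Exact value: 0.200000
Error: 0.081250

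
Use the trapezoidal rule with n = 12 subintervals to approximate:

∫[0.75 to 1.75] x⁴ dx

f(x) = x⁴
a = 0.75, b = 1.75, n = 12
h = (b - a)/n = 0.083333

Trapezoidal rule: (h/2)[f(x₀) + 2f(x₁) + 2f(x₂) + ... + f(xₙ)]

x_0 = 0.7500, f(x_0) = 0.316406, coefficient = 1
x_1 = 0.8333, f(x_1) = 0.482253, coefficient = 2
x_2 = 0.9167, f(x_2) = 0.706067, coefficient = 2
x_3 = 1.0000, f(x_3) = 1.000000, coefficient = 2
x_4 = 1.0833, f(x_4) = 1.377363, coefficient = 2
x_5 = 1.1667, f(x_5) = 1.852623, coefficient = 2
x_6 = 1.2500, f(x_6) = 2.441406, coefficient = 2
x_7 = 1.3333, f(x_7) = 3.160494, coefficient = 2
x_8 = 1.4167, f(x_8) = 4.027826, coefficient = 2
x_9 = 1.5000, f(x_9) = 5.062500, coefficient = 2
x_10 = 1.5833, f(x_10) = 6.284770, coefficient = 2
x_11 = 1.6667, f(x_11) = 7.716049, coefficient = 2
x_12 = 1.7500, f(x_12) = 9.378906, coefficient = 1

I ≈ (0.083333/2) × 77.918017 = 3.246584
Exact value: 3.235156
Error: 0.011428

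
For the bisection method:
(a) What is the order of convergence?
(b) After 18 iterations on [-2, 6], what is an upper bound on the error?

(a) Bisection has linear (order 1) convergence; the error is halved each step.

(b) Error bound = (b-a)/2^n = (6 - (-2))/2^{18}
    = 8/2^{18}

(a) 1 (linear); (b) error ≤ 3.05e-05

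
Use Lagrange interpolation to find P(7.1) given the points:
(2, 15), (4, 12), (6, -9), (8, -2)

Lagrange interpolation formula:
P(x) = Σ yᵢ × Lᵢ(x)
where Lᵢ(x) = Π_{j≠i} (x - xⱼ)/(xᵢ - xⱼ)

L_0(7.1) = (7.1 - 4)/(2 - 4) × (7.1 - 6)/(2 - 6) × (7.1 - 8)/(2 - 8) = 0.063937
L_1(7.1) = (7.1 - 2)/(4 - 2) × (7.1 - 6)/(4 - 6) × (7.1 - 8)/(4 - 8) = -0.315562
L_2(7.1) = (7.1 - 2)/(6 - 2) × (7.1 - 4)/(6 - 4) × (7.1 - 8)/(6 - 8) = 0.889313
L_3(7.1) = (7.1 - 2)/(8 - 2) × (7.1 - 4)/(8 - 4) × (7.1 - 6)/(8 - 6) = 0.362312

P(7.1) = 15×L_0(7.1) + 12×L_1(7.1) + (-9)×L_2(7.1) + (-2)×L_3(7.1)
P(7.1) = -11.556125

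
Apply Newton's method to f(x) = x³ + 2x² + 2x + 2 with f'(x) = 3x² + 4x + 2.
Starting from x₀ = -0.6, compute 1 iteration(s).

f(x) = x³ + 2x² + 2x + 2
f'(x) = 3x² + 4x + 2
x₀ = -0.6

Newton-Raphson formula: x_{n+1} = x_n - f(x_n)/f'(x_n)

Iteration 1:
  f(-0.600000) = 1.304000
  f'(-0.600000) = 0.680000
  x_1 = -0.600000 - 1.304000/0.680000 = -2.517647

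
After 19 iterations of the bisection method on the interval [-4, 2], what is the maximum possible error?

Bisection error bound: |error| ≤ (b-a)/2^n
|error| ≤ (2 - (-4))/2^19 = 6/2^19
|error| ≤ 0.0000114441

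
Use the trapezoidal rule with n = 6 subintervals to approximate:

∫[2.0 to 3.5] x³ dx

f(x) = x³
a = 2.0, b = 3.5, n = 6
h = (b - a)/n = 0.250000

Trapezoidal rule: (h/2)[f(x₀) + 2f(x₁) + 2f(x₂) + ... + f(xₙ)]

x_0 = 2.0000, f(x_0) = 8.000000, coefficient = 1
x_1 = 2.2500, f(x_1) = 11.390625, coefficient = 2
x_2 = 2.5000, f(x_2) = 15.625000, coefficient = 2
x_3 = 2.7500, f(x_3) = 20.796875, coefficient = 2
x_4 = 3.0000, f(x_4) = 27.000000, coefficient = 2
x_5 = 3.2500, f(x_5) = 34.328125, coefficient = 2
x_6 = 3.5000, f(x_6) = 42.875000, coefficient = 1

I ≈ (0.250000/2) × 269.156250 = 33.644531
Exact value: 33.515625
Error: 0.128906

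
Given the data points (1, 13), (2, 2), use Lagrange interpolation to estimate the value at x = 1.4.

Lagrange interpolation formula:
P(x) = Σ yᵢ × Lᵢ(x)
where Lᵢ(x) = Π_{j≠i} (x - xⱼ)/(xᵢ - xⱼ)

L_0(1.4) = (1.4 - 2)/(1 - 2) = 0.600000
L_1(1.4) = (1.4 - 1)/(2 - 1) = 0.400000

P(1.4) = 13×L_0(1.4) + 2×L_1(1.4)
P(1.4) = 8.600000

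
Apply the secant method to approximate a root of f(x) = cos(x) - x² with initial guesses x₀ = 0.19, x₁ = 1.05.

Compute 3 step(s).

f(x) = cos(x) - x²
x₀ = 0.19, x₁ = 1.05

Secant formula: x_{n+1} = x_n - f(x_n)(x_n - x_{n-1})/(f(x_n) - f(x_{n-1}))

Iteration 1:
  f(0.190000) = 0.945904
  f(1.050000) = -0.604929
  x_2 = 1.050000 - (-0.604929)×(1.050000 - 0.190000)/(-0.604929 - 0.945904)
       = 0.714542
Iteration 2:
  f(1.050000) = -0.604929
  f(0.714542) = 0.244822
  x_3 = 0.714542 - 0.244822×(0.714542 - 1.050000)/(0.244822 - (-0.604929))
       = 0.811191
Iteration 3:
  f(0.714542) = 0.244822
  f(0.811191) = 0.030604
  x_4 = 0.811191 - 0.030604×(0.811191 - 0.714542)/(0.030604 - 0.244822)
       = 0.824999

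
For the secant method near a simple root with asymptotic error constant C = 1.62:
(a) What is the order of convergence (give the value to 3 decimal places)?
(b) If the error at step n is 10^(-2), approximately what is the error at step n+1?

(a) Secant method has superlinear convergence with order φ = (1+√5)/2 ≈ 1.618.
    This means |e_{n+1}| ≈ C|e_n|^1.618.

(b) With |e_n| = 10^(-2) and C = 1.62:
    |e_{n+1}| ≈ 1.62 × (10^(-2))^1.618 = 1.62 × 10^(-3.24)

(a) ≈ 1.618 (golden ratio); (b) |e_{n+1}| ≈ 9.407e-04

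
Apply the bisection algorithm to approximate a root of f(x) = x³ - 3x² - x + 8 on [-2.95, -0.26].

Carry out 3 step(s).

f(x) = x³ - 3x² - x + 8
Initial interval: [-2.95, -0.26]

Iteration 1:
  c_1 = (-2.950000 + (-0.260000))/2 = -1.605000
  f(c_1) = f(-1.605000) = -2.257595
  f(a) × f(c) ≥ 0, new interval: [-1.605000, -0.260000]
Iteration 2:
  c_2 = (-1.605000 + (-0.260000))/2 = -0.932500
  f(c_2) = f(-0.932500) = 5.512970
  f(a) × f(c) < 0, new interval: [-1.605000, -0.932500]
Iteration 3:
  c_3 = (-1.605000 + (-0.932500))/2 = -1.268750
  f(c_3) = f(-1.268750) = 2.397230
  f(a) × f(c) < 0, new interval: [-1.605000, -1.268750]

After 3 iteration(s), the approximation is c_3 = -1.268750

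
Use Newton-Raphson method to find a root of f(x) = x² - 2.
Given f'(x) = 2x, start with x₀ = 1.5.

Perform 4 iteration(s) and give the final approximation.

f(x) = x² - 2
f'(x) = 2x
x₀ = 1.5

Newton-Raphson formula: x_{n+1} = x_n - f(x_n)/f'(x_n)

Iteration 1:
  f(1.500000) = 0.250000
  f'(1.500000) = 3.000000
  x_1 = 1.500000 - 0.250000/3.000000 = 1.416667
Iteration 2:
  f(1.416667) = 0.006944
  f'(1.416667) = 2.833333
  x_2 = 1.416667 - 0.006944/2.833333 = 1.414216
Iteration 3:
  f(1.414216) = 0.000006
  f'(1.414216) = 2.828431
  x_3 = 1.414216 - 0.000006/2.828431 = 1.414214
Iteration 4:
  f(1.414214) = 0.000000
  f'(1.414214) = 2.828427
  x_4 = 1.414214 - 0.000000/2.828427 = 1.414214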